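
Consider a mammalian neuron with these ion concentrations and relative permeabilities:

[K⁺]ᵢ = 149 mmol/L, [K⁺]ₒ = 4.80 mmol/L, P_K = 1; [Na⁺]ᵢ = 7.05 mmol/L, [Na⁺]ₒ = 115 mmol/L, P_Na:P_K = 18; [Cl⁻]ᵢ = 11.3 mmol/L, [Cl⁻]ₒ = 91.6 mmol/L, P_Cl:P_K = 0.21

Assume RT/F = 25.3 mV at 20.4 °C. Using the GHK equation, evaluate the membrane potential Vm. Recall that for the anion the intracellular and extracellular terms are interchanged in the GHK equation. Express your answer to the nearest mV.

49 mV

Vm = 25.3 · ln[(Σ P·[cation]ₒ + Σ P·[anion]ᵢ) / (Σ P·[cation]ᵢ + Σ P·[anion]ₒ)]
Numerator = 1×4.80 + 18×115 + 0.21×11.3 = 2077
Denominator = 1×149 + 18×7.05 + 0.21×91.6 = 295.1
Vm = 25.3 · ln(7.038) = 25.3 × (1.9513) = 49.37 mV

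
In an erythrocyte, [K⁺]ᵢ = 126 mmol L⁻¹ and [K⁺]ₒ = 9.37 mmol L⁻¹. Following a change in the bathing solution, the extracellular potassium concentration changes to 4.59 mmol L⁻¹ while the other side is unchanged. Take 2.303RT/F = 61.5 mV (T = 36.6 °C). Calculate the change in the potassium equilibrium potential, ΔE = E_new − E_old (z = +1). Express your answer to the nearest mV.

E_old = (61.5/1)·log₁₀(9.37/126) = -69.41 mV
E_new = (61.5/1)·log₁₀(4.59/126) = -88.47 mV
ΔE = -88.47 − (-69.41) = -19.06 mV

-19 mV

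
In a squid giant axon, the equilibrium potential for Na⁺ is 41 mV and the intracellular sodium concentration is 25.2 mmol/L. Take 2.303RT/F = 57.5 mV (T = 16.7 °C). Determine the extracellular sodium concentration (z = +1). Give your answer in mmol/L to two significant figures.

Nernst: E = (57.5/1) · log₁₀([out]/[in]), so log₁₀([out]/[in]) = 41.0 × 1 / 57.5 = 0.7130.
[out]/[in] = 10^(0.7130) = 5.165.
[out] = 5.165 × 25.2 = 130.1 mmol/L.

130 mmol/L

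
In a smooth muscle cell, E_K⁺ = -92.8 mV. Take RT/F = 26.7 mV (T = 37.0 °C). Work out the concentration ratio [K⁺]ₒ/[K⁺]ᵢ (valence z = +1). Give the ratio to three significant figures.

ln([out]/[in]) = E·z/(26.7) = -92.8 × 1 / 26.7 = -3.4757
[out]/[in] = e^(-3.4757) = 0.03094

0.0309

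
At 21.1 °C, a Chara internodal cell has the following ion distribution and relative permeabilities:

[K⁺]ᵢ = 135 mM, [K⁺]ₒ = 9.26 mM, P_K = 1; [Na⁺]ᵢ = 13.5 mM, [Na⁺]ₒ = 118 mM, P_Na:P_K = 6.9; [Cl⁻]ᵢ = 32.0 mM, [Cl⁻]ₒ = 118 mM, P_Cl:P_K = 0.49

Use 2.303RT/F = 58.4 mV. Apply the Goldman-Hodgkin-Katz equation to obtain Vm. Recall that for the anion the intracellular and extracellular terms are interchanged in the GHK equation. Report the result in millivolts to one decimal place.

Vm = 58.4 · log₁₀[(Σ P·[cation]ₒ + Σ P·[anion]ᵢ) / (Σ P·[cation]ᵢ + Σ P·[anion]ₒ)]
Numerator = 1×9.26 + 6.9×118 + 0.49×32.0 = 839.1
Denominator = 1×135 + 6.9×13.5 + 0.49×118 = 286
Vm = 58.4 · log₁₀(2.9344) = 58.4 × (0.4675) = 27.30 mV

27.3 mV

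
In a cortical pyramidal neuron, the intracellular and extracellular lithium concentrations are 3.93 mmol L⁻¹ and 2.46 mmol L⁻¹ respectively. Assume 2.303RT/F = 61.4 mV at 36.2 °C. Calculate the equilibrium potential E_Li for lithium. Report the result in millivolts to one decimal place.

-12.5 mV

E = (61.4/z) · log₁₀([Li⁺]_out/[Li⁺]_in) with z = +1.
= (61.4/1) · log₁₀(2.46/3.93) = 61.40 · log₁₀(0.626)
= 61.40 · (-0.2035) = -12.49 mV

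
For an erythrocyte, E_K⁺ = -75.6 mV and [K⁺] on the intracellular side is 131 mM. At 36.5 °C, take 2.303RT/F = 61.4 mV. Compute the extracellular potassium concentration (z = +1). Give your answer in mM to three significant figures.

7.69 mM

Nernst: E = (61.4/1) · log₁₀([out]/[in]), so log₁₀([out]/[in]) = -75.6 × 1 / 61.4 = -1.2313.
[out]/[in] = 10^(-1.2313) = 0.05871.
[out] = 0.05871 × 131 = 7.691 mM.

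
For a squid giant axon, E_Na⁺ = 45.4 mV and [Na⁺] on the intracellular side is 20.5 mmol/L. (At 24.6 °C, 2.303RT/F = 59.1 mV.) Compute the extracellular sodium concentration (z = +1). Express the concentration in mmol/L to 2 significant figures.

Nernst: E = (59.1/1) · log₁₀([out]/[in]), so log₁₀([out]/[in]) = 45.4 × 1 / 59.1 = 0.7682.
[out]/[in] = 10^(0.7682) = 5.864.
[out] = 5.864 × 20.5 = 120.2 mmol/L.

120 mmol/L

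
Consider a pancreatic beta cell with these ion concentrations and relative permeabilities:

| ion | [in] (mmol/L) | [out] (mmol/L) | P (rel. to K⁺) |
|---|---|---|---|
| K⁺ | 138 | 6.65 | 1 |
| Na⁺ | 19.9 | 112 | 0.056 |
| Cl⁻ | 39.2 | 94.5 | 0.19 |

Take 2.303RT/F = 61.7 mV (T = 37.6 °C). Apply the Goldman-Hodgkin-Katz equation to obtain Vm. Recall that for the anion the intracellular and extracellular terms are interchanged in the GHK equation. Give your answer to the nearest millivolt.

Vm = 61.7 · log₁₀[(Σ P·[cation]ₒ + Σ P·[anion]ᵢ) / (Σ P·[cation]ᵢ + Σ P·[anion]ₒ)]
Numerator = 1×6.65 + 0.056×112 + 0.19×39.2 = 20.37
Denominator = 1×138 + 0.056×19.9 + 0.19×94.5 = 157.1
Vm = 61.7 · log₁₀(0.12969) = 61.7 × (-0.8871) = -54.73 mV

-55 mV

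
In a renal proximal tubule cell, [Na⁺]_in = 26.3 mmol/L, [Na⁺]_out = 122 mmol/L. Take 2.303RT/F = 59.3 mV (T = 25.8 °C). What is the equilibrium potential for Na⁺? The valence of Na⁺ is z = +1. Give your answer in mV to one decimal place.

E = (59.3/z) · log₁₀([Na⁺]_out/[Na⁺]_in) with z = +1.
= (59.3/1) · log₁₀(122/26.3) = 59.30 · log₁₀(4.639)
= 59.30 · (0.6664) = 39.52 mV

39.5 mV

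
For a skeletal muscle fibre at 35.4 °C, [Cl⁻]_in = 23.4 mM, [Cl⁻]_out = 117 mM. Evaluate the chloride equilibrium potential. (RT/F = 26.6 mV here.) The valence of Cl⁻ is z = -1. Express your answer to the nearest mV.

E = (26.6/z) · ln([Cl⁻]_out/[Cl⁻]_in) with z = -1.
For an anion, dividing by z = -1 reverses the sign.
= (26.6/-1) · ln(117/23.4) = -26.60 · ln(5)
= -26.60 · (1.6094) = -42.81 mV

-43 mV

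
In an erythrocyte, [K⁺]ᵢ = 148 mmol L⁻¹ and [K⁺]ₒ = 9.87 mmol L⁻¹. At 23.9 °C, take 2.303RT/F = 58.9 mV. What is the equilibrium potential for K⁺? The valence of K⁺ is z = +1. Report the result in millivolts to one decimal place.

E = (58.9/z) · log₁₀([K⁺]_out/[K⁺]_in) with z = +1.
= (58.9/1) · log₁₀(9.87/148) = 58.90 · log₁₀(0.06669)
= 58.90 · (-1.1759) = -69.26 mV

-69.3 mV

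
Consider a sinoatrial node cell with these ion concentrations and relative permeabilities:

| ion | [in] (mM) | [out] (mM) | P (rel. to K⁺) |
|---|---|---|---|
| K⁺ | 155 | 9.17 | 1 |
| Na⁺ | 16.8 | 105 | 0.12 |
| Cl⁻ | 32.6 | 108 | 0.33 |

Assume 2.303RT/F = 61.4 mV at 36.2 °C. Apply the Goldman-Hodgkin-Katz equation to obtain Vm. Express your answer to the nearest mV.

-47 mV

Vm = 61.4 · log₁₀[(Σ P·[cation]ₒ + Σ P·[anion]ᵢ) / (Σ P·[cation]ᵢ + Σ P·[anion]ₒ)]
Numerator = 1×9.17 + 0.12×105 + 0.33×32.6 = 32.53
Denominator = 1×155 + 0.12×16.8 + 0.33×108 = 192.7
Vm = 61.4 · log₁₀(0.16884) = 61.4 × (-0.7725) = -47.43 mV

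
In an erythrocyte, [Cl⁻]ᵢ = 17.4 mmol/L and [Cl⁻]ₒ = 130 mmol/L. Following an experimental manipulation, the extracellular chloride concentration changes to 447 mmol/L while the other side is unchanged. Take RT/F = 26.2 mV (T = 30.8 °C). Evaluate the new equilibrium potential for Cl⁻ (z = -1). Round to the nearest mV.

After the shift: [Cl⁻]_out = 447, [Cl⁻]_in = 17.4 mmol/L.
E_new = (26.2/-1)·ln(447/17.4) = -26.20 · (3.2461) = -85.05 mV

-85 mV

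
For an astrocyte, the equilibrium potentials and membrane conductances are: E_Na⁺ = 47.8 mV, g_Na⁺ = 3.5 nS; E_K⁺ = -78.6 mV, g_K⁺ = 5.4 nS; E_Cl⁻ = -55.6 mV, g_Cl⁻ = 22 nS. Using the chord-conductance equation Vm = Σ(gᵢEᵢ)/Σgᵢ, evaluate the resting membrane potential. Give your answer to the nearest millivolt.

-48 mV

Σ gᵢEᵢ = 3.5·(47.8) + 5.4·(-78.6) + 22·(-55.6) = -1480.34
Σ gᵢ = 3.5 + 5.4 + 22 = 30.9
Vm = -1480.34 / 30.9 = -47.91 mV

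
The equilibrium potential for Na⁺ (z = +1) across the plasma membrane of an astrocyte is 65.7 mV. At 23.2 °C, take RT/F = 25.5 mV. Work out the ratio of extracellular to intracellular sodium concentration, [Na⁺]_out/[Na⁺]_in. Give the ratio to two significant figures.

13

ln([out]/[in]) = E·z/(25.5) = 65.7 × 1 / 25.5 = 2.5765
[out]/[in] = e^(2.5765) = 13.15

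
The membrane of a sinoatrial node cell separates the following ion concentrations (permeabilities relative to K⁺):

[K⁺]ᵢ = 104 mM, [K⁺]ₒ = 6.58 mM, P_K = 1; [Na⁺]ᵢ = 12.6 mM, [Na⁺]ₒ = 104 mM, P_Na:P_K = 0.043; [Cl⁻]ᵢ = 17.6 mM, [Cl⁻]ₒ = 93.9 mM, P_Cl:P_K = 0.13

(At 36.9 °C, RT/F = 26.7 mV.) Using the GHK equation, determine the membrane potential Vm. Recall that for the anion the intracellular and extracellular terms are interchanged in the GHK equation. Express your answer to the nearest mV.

Vm = 26.7 · ln[(Σ P·[cation]ₒ + Σ P·[anion]ᵢ) / (Σ P·[cation]ᵢ + Σ P·[anion]ₒ)]
Numerator = 1×6.58 + 0.043×104 + 0.13×17.6 = 13.34
Denominator = 1×104 + 0.043×12.6 + 0.13×93.9 = 116.7
Vm = 26.7 · ln(0.11426) = 26.7 × (-2.1693) = -57.92 mV

-58 mV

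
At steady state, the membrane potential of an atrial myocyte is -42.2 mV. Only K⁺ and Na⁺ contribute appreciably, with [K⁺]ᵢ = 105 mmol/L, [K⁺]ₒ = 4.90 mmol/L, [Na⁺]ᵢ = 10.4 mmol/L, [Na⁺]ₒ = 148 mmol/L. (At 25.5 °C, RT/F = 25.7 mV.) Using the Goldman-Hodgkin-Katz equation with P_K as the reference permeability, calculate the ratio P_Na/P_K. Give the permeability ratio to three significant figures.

0.106

Let α = P_Na/P_K. GHK: Vm = 25.7·ln[(Kₒ + α·Naₒ)/(Kᵢ + α·Naᵢ)].
e^(Vm/25.7) = e^(-42.2/25.7) = 0.19359
So 0.19359·(Kᵢ + α·Naᵢ) = Kₒ + α·Naₒ → α = (0.19359·105.0 − 4.9) / (148.0 − 0.19359·10.4)
α = (20.33 − 4.9) / (148.0 − 2.013) = 15.43/146 = 0.1057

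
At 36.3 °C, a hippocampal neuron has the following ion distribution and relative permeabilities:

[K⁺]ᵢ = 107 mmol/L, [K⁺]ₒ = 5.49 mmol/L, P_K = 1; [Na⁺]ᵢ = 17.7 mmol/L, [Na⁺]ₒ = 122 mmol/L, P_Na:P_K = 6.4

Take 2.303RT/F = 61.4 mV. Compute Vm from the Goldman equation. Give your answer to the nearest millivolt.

34 mV

Vm = 61.4 · log₁₀[(Σ P·[cation]ₒ + Σ P·[anion]ᵢ) / (Σ P·[cation]ᵢ + Σ P·[anion]ₒ)]
Numerator = 1×5.49 + 6.4×122 = 786.3
Denominator = 1×107 + 6.4×17.7 = 220.3
Vm = 61.4 · log₁₀(3.5695) = 61.4 × (0.5526) = 33.93 mV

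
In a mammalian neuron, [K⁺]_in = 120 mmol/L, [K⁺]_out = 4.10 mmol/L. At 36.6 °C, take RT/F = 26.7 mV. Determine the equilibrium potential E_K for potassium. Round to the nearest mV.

-90 mV

E = (26.7/z) · ln([K⁺]_out/[K⁺]_in) with z = +1.
= (26.7/1) · ln(4.10/120) = 26.70 · ln(0.03417)
= 26.70 · (-3.3765) = -90.15 mV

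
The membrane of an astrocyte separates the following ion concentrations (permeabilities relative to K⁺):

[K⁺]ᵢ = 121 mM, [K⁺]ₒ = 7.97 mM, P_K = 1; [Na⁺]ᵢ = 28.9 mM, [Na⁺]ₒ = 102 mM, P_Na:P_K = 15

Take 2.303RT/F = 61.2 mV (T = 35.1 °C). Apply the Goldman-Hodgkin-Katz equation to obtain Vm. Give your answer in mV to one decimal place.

27.1 mV

Vm = 61.2 · log₁₀[(Σ P·[cation]ₒ + Σ P·[anion]ᵢ) / (Σ P·[cation]ᵢ + Σ P·[anion]ₒ)]
Numerator = 1×7.97 + 15×102 = 1538
Denominator = 1×121 + 15×28.9 = 554.5
Vm = 61.2 · log₁₀(2.7736) = 61.2 × (0.4430) = 27.11 mV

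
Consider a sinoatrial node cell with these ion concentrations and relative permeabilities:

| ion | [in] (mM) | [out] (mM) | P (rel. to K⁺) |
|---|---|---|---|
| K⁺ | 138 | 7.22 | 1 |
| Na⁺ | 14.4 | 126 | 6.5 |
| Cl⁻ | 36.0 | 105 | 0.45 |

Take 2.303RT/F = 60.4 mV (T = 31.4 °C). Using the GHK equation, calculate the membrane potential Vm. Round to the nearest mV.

29 mV

Vm = 60.4 · log₁₀[(Σ P·[cation]ₒ + Σ P·[anion]ᵢ) / (Σ P·[cation]ᵢ + Σ P·[anion]ₒ)]
Numerator = 1×7.22 + 6.5×126 + 0.45×36.0 = 842.4
Denominator = 1×138 + 6.5×14.4 + 0.45×105 = 278.9
Vm = 60.4 · log₁₀(3.0211) = 60.4 × (0.4802) = 29.00 mV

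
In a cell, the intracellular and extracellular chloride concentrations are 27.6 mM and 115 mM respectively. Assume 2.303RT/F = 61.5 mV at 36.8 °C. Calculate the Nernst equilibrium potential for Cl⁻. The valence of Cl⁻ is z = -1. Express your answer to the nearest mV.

-38 mV

E = (61.5/z) · log₁₀([Cl⁻]_out/[Cl⁻]_in) with z = -1.
For an anion, dividing by z = -1 reverses the sign.
= (61.5/-1) · log₁₀(115/27.6) = -61.50 · log₁₀(4.167)
= -61.50 · (0.6198) = -38.12 mV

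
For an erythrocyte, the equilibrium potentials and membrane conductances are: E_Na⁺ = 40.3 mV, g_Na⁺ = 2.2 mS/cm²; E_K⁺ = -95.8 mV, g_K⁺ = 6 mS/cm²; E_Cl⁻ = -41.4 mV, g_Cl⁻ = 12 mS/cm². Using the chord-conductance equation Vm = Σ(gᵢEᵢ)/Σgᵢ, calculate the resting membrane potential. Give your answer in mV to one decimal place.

-48.7 mV

Σ gᵢEᵢ = 2.2·(40.3) + 6·(-95.8) + 12·(-41.4) = -982.94
Σ gᵢ = 2.2 + 6 + 12 = 20.2
Vm = -982.94 / 20.2 = -48.66 mV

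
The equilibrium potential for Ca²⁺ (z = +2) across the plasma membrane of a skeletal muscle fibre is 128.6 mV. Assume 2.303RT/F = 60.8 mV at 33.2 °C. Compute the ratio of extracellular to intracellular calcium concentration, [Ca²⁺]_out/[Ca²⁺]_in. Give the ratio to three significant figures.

17000

log₁₀([out]/[in]) = E·z/(60.8) = 128.6 × 2 / 60.8 = 4.2303
[out]/[in] = 10^(4.2303) = 1.699e+04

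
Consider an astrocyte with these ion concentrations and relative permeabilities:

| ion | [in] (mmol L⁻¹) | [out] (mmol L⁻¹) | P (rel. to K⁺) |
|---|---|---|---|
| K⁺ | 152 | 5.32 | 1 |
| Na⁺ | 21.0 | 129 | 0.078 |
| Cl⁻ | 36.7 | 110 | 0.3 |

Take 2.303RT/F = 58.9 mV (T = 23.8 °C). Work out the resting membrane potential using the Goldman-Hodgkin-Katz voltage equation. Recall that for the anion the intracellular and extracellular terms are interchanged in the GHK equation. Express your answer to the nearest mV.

Vm = 58.9 · log₁₀[(Σ P·[cation]ₒ + Σ P·[anion]ᵢ) / (Σ P·[cation]ᵢ + Σ P·[anion]ₒ)]
Numerator = 1×5.32 + 0.078×129 + 0.3×36.7 = 26.39
Denominator = 1×152 + 0.078×21.0 + 0.3×110 = 186.6
Vm = 58.9 · log₁₀(0.14141) = 58.9 × (-0.8495) = -50.04 mV

-50 mV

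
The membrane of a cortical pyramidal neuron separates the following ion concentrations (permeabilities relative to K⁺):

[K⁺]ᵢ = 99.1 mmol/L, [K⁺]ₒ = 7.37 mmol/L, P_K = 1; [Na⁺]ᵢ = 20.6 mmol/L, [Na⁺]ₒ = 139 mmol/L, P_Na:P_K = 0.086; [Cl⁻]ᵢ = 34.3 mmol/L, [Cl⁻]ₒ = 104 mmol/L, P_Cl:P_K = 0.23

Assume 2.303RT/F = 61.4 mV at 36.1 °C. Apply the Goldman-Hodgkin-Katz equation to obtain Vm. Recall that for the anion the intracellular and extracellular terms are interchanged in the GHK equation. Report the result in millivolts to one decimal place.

-40.6 mV

Vm = 61.4 · log₁₀[(Σ P·[cation]ₒ + Σ P·[anion]ᵢ) / (Σ P·[cation]ᵢ + Σ P·[anion]ₒ)]
Numerator = 1×7.37 + 0.086×139 + 0.23×34.3 = 27.21
Denominator = 1×99.1 + 0.086×20.6 + 0.23×104 = 124.8
Vm = 61.4 · log₁₀(0.21807) = 61.4 × (-0.6614) = -40.61 mV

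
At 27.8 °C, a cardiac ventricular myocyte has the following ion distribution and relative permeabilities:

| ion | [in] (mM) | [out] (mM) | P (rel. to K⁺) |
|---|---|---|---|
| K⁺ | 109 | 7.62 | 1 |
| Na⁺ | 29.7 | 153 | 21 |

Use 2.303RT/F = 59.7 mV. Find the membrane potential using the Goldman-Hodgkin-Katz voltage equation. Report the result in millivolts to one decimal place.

38.4 mV

Vm = 59.7 · log₁₀[(Σ P·[cation]ₒ + Σ P·[anion]ᵢ) / (Σ P·[cation]ᵢ + Σ P·[anion]ₒ)]
Numerator = 1×7.62 + 21×153 = 3221
Denominator = 1×109 + 21×29.7 = 732.7
Vm = 59.7 · log₁₀(4.3956) = 59.7 × (0.6430) = 38.39 mV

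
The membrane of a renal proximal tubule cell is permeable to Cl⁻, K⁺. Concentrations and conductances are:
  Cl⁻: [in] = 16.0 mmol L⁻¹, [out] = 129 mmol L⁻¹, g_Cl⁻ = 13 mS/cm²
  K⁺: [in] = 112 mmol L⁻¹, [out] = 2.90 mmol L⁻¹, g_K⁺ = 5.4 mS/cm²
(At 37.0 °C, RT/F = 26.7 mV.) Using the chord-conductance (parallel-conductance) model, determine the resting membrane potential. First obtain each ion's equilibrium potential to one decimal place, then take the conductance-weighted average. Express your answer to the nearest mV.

E_Cl⁻ = (26.7/-1)·ln(129/16.0) = -55.7 mV
E_K⁺ = (26.7/1)·ln(2.90/112) = -97.6 mV
Vm = (Σ gᵢEᵢ)/(Σ gᵢ) = (13·-55.7 + 5.4·-97.6) / (13 + 5.4)
= -1251.14 / 18.4 = -68.00 mV

-68 mV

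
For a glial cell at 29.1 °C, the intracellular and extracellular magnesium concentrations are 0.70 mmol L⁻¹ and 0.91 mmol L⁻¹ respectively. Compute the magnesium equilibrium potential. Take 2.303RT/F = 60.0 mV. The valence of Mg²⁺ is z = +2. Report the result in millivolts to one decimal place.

3.4 mV

E = (60.0/z) · log₁₀([Mg²⁺]_out/[Mg²⁺]_in) with z = +2.
= (60.0/2) · log₁₀(0.91/0.70) = 30.00 · log₁₀(1.3)
= 30.00 · (0.1139) = 3.42 mV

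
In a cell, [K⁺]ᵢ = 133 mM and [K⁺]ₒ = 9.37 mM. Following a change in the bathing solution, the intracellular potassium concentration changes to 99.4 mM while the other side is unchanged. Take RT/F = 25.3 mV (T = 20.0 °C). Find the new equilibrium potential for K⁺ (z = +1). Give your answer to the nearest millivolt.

After the shift: [K⁺]_out = 9.37, [K⁺]_in = 99.4 mM.
E_new = (25.3/1)·ln(9.37/99.4) = 25.30 · (-2.3616) = -59.75 mV

-60 mV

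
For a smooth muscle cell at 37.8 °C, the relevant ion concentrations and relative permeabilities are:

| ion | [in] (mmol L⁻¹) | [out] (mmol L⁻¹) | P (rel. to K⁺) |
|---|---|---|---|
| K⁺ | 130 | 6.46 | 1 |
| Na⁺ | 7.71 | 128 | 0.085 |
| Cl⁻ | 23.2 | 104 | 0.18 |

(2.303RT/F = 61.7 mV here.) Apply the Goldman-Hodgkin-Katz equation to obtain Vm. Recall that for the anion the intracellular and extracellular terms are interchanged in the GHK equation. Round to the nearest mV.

-52 mV

Vm = 61.7 · log₁₀[(Σ P·[cation]ₒ + Σ P·[anion]ᵢ) / (Σ P·[cation]ᵢ + Σ P·[anion]ₒ)]
Numerator = 1×6.46 + 0.085×128 + 0.18×23.2 = 21.52
Denominator = 1×130 + 0.085×7.71 + 0.18×104 = 149.4
Vm = 61.7 · log₁₀(0.14404) = 61.7 × (-0.8415) = -51.92 mV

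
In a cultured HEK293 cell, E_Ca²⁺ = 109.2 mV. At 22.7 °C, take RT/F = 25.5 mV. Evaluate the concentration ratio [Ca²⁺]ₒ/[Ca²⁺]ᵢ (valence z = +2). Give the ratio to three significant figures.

ln([out]/[in]) = E·z/(25.5) = 109.2 × 2 / 25.5 = 8.5647
[out]/[in] = e^(8.5647) = 5243

5240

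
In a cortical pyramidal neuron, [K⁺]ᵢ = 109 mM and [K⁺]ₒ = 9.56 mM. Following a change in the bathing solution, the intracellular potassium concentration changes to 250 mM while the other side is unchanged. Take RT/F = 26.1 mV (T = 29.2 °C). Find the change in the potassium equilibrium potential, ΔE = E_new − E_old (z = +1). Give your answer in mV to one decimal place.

E_old = (26.1/1)·ln(9.56/109) = -63.52 mV
E_new = (26.1/1)·ln(9.56/250) = -85.19 mV
ΔE = -85.19 − (-63.52) = -21.67 mV

-21.7 mV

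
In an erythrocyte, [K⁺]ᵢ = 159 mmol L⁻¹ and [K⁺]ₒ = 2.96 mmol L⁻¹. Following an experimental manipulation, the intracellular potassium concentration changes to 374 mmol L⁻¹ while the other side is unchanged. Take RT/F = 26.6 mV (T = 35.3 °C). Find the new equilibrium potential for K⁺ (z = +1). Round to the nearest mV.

-129 mV

After the shift: [K⁺]_out = 2.96, [K⁺]_in = 374 mmol L⁻¹.
E_new = (26.6/1)·ln(2.96/374) = 26.60 · (-4.8391) = -128.72 mV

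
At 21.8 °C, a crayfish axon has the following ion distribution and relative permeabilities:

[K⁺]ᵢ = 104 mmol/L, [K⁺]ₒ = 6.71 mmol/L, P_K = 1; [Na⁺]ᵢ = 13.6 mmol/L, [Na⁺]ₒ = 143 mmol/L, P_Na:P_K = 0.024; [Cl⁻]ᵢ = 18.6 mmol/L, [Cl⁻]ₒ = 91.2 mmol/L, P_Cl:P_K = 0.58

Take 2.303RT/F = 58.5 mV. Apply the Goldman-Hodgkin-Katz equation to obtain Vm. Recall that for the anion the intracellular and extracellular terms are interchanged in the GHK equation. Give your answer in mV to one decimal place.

Vm = 58.5 · log₁₀[(Σ P·[cation]ₒ + Σ P·[anion]ᵢ) / (Σ P·[cation]ᵢ + Σ P·[anion]ₒ)]
Numerator = 1×6.71 + 0.024×143 + 0.58×18.6 = 20.93
Denominator = 1×104 + 0.024×13.6 + 0.58×91.2 = 157.2
Vm = 58.5 · log₁₀(0.13312) = 58.5 × (-0.8757) = -51.23 mV

-51.2 mV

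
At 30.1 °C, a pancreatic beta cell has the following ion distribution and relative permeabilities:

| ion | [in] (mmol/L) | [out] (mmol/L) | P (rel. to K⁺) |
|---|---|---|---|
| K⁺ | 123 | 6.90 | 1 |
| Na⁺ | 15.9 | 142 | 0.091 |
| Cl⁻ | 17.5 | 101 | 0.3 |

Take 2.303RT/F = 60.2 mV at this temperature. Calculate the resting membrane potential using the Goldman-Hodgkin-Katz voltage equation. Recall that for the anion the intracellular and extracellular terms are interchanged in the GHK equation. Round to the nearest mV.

-48 mV

Vm = 60.2 · log₁₀[(Σ P·[cation]ₒ + Σ P·[anion]ᵢ) / (Σ P·[cation]ᵢ + Σ P·[anion]ₒ)]
Numerator = 1×6.90 + 0.091×142 + 0.3×17.5 = 25.07
Denominator = 1×123 + 0.091×15.9 + 0.3×101 = 154.7
Vm = 60.2 · log₁₀(0.16202) = 60.2 × (-0.7904) = -47.58 mV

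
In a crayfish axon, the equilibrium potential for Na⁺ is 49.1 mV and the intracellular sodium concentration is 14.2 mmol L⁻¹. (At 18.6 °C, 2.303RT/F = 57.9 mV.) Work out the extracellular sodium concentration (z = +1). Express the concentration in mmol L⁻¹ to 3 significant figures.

Nernst: E = (57.9/1) · log₁₀([out]/[in]), so log₁₀([out]/[in]) = 49.1 × 1 / 57.9 = 0.8480.
[out]/[in] = 10^(0.8480) = 7.047.
[out] = 7.047 × 14.2 = 100.1 mmol L⁻¹.

100 mmol L⁻¹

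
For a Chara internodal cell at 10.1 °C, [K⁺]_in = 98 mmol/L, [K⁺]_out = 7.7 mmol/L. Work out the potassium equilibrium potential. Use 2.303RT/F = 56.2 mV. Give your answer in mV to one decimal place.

E = (56.2/z) · log₁₀([K⁺]_out/[K⁺]_in) with z = +1.
= (56.2/1) · log₁₀(7.7/98) = 56.20 · log₁₀(0.07857)
= 56.20 · (-1.1047) = -62.09 mV

-62.1 mV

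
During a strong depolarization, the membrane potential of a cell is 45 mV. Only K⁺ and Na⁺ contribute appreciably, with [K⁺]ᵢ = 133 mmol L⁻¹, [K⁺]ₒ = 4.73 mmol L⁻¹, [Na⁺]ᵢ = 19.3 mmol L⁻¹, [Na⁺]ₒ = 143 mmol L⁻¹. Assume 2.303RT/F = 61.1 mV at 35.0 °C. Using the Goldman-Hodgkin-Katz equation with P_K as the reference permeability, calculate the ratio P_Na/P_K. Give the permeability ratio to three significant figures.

Let α = P_Na/P_K. GHK: Vm = 61.1·log₁₀[(Kₒ + α·Naₒ)/(Kᵢ + α·Naᵢ)].
10^(Vm/61.1) = 10^(45.0/61.1) = 5.4513
So 5.4513·(Kᵢ + α·Naᵢ) = Kₒ + α·Naₒ → α = (5.4513·133.0 − 4.73) / (143.0 − 5.4513·19.3)
α = (725 − 4.73) / (143.0 − 105.2) = 720.3/37.79 = 19.06

19.1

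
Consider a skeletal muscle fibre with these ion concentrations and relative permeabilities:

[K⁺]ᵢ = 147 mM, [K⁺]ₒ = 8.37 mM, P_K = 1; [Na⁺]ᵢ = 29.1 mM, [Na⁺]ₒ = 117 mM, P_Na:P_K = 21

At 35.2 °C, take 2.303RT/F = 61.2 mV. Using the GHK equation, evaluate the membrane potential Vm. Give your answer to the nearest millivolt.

Vm = 61.2 · log₁₀[(Σ P·[cation]ₒ + Σ P·[anion]ᵢ) / (Σ P·[cation]ᵢ + Σ P·[anion]ₒ)]
Numerator = 1×8.37 + 21×117 = 2465
Denominator = 1×147 + 21×29.1 = 758.1
Vm = 61.2 · log₁₀(3.252) = 61.2 × (0.5122) = 31.34 mV

31 mV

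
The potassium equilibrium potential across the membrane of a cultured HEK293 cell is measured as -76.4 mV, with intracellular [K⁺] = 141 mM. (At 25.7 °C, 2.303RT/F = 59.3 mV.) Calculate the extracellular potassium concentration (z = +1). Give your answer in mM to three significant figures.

Nernst: E = (59.3/1) · log₁₀([out]/[in]), so log₁₀([out]/[in]) = -76.4 × 1 / 59.3 = -1.2884.
[out]/[in] = 10^(-1.2884) = 0.05148.
[out] = 0.05148 × 141 = 7.259 mM.

7.26 mM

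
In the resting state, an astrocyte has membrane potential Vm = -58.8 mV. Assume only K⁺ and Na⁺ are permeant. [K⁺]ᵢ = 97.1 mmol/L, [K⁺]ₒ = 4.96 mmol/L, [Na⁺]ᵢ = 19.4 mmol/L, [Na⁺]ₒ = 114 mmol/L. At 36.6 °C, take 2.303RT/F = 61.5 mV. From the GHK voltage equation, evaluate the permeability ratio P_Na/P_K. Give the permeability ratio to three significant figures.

Let α = P_Na/P_K. GHK: Vm = 61.5·log₁₀[(Kₒ + α·Naₒ)/(Kᵢ + α·Naᵢ)].
10^(Vm/61.5) = 10^(-58.8/61.5) = 0.11064
So 0.11064·(Kᵢ + α·Naᵢ) = Kₒ + α·Naₒ → α = (0.11064·97.1 − 4.96) / (114.0 − 0.11064·19.4)
α = (10.74 − 4.96) / (114.0 − 2.146) = 5.783/111.9 = 0.0517

0.0517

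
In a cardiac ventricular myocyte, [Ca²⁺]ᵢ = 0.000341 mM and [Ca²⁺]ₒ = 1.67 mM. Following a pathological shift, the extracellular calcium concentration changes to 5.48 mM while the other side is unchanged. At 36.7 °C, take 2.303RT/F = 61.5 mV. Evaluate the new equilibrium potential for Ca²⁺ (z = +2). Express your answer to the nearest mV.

129 mV

After the shift: [Ca²⁺]_out = 5.48, [Ca²⁺]_in = 0.000341 mM.
E_new = (61.5/2)·log₁₀(5.48/0.000341) = 30.75 · (4.2060) = 129.34 mV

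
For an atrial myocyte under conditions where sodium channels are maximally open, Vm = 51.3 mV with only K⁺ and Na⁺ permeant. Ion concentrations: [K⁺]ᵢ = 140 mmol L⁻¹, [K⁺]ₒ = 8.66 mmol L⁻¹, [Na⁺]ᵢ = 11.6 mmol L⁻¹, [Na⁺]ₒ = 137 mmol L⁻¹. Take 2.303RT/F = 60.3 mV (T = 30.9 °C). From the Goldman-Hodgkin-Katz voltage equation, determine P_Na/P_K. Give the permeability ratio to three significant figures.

Let α = P_Na/P_K. GHK: Vm = 60.3·log₁₀[(Kₒ + α·Naₒ)/(Kᵢ + α·Naᵢ)].
10^(Vm/60.3) = 10^(51.3/60.3) = 7.0916
So 7.0916·(Kᵢ + α·Naᵢ) = Kₒ + α·Naₒ → α = (7.0916·140.0 − 8.66) / (137.0 − 7.0916·11.6)
α = (992.8 − 8.66) / (137.0 − 82.26) = 984.2/54.74 = 17.98

18.0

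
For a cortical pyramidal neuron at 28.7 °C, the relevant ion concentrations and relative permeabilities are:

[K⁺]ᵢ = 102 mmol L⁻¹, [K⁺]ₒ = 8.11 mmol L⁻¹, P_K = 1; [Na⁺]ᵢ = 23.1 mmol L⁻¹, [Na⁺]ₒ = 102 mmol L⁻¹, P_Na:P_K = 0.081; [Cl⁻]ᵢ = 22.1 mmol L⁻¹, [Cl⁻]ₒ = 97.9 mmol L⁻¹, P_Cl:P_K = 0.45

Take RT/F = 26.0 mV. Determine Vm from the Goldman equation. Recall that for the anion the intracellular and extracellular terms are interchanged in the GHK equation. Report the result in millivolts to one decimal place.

-44.9 mV

Vm = 26.0 · ln[(Σ P·[cation]ₒ + Σ P·[anion]ᵢ) / (Σ P·[cation]ᵢ + Σ P·[anion]ₒ)]
Numerator = 1×8.11 + 0.081×102 + 0.45×22.1 = 26.32
Denominator = 1×102 + 0.081×23.1 + 0.45×97.9 = 147.9
Vm = 26.0 · ln(0.17791) = 26.0 × (-1.7265) = -44.89 mV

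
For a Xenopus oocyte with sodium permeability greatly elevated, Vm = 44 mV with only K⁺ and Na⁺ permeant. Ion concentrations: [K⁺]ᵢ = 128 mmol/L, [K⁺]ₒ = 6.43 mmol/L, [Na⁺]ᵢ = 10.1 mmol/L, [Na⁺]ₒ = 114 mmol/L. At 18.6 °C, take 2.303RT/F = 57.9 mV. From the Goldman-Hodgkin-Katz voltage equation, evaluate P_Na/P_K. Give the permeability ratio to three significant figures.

Let α = P_Na/P_K. GHK: Vm = 57.9·log₁₀[(Kₒ + α·Naₒ)/(Kᵢ + α·Naᵢ)].
10^(Vm/57.9) = 10^(44.0/57.9) = 5.7535
So 5.7535·(Kᵢ + α·Naᵢ) = Kₒ + α·Naₒ → α = (5.7535·128.0 − 6.43) / (114.0 − 5.7535·10.1)
α = (736.4 − 6.43) / (114.0 − 58.11) = 730/55.89 = 13.06

13.1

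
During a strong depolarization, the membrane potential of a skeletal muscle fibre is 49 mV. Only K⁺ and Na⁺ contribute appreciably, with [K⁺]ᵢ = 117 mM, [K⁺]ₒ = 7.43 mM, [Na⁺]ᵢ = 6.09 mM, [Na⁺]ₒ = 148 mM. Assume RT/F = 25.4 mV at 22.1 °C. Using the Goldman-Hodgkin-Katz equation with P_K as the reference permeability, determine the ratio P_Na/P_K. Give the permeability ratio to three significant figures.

7.52

Let α = P_Na/P_K. GHK: Vm = 25.4·ln[(Kₒ + α·Naₒ)/(Kᵢ + α·Naᵢ)].
e^(Vm/25.4) = e^(49.0/25.4) = 6.8835
So 6.8835·(Kᵢ + α·Naᵢ) = Kₒ + α·Naₒ → α = (6.8835·117.0 − 7.43) / (148.0 − 6.8835·6.09)
α = (805.4 − 7.43) / (148.0 − 41.92) = 797.9/106.1 = 7.522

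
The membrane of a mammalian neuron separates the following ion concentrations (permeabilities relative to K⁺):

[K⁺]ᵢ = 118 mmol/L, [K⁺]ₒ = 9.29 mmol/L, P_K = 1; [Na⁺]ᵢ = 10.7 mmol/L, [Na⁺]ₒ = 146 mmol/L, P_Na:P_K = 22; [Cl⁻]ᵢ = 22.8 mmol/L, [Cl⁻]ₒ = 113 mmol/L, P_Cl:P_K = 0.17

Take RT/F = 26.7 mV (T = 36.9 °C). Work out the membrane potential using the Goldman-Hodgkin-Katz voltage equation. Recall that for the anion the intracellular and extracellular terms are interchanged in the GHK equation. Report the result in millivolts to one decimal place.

Vm = 26.7 · ln[(Σ P·[cation]ₒ + Σ P·[anion]ᵢ) / (Σ P·[cation]ᵢ + Σ P·[anion]ₒ)]
Numerator = 1×9.29 + 22×146 + 0.17×22.8 = 3225
Denominator = 1×118 + 22×10.7 + 0.17×113 = 372.6
Vm = 26.7 · ln(8.6556) = 26.7 × (2.1582) = 57.62 mV

57.6 mV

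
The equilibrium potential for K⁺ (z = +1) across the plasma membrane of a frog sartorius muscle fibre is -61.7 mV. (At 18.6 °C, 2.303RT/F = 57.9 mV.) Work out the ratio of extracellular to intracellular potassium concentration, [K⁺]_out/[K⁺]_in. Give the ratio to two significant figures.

log₁₀([out]/[in]) = E·z/(57.9) = -61.7 × 1 / 57.9 = -1.0656
[out]/[in] = 10^(-1.0656) = 0.08597

0.086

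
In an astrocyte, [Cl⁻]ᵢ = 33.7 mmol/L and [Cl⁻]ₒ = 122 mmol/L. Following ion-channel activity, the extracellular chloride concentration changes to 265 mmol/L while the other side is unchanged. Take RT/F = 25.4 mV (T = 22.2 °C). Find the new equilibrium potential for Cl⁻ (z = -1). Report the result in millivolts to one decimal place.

-52.4 mV

After the shift: [Cl⁻]_out = 265, [Cl⁻]_in = 33.7 mmol/L.
E_new = (25.4/-1)·ln(265/33.7) = -25.40 · (2.0622) = -52.38 mV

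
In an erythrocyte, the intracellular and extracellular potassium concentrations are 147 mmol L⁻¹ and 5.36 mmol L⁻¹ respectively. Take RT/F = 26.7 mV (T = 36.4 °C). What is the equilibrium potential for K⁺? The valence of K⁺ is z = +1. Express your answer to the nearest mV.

-88 mV

E = (26.7/z) · ln([K⁺]_out/[K⁺]_in) with z = +1.
= (26.7/1) · ln(5.36/147) = 26.70 · ln(0.03646)
= 26.70 · (-3.3115) = -88.42 mV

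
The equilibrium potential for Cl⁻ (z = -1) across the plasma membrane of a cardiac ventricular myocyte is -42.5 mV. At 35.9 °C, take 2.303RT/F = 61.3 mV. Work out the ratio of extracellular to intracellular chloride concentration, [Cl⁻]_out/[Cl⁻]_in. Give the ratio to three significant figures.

log₁₀([out]/[in]) = E·z/(61.3) = -42.5 × -1 / 61.3 = 0.6933
[out]/[in] = 10^(0.6933) = 4.935

4.94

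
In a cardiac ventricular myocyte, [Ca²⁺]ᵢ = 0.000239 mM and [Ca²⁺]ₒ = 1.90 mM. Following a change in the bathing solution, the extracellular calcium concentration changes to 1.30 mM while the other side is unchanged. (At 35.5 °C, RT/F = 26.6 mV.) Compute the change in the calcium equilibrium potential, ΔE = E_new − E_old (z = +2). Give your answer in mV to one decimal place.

-5.0 mV

E_old = (26.6/2)·ln(1.90/0.000239) = 119.45 mV
E_new = (26.6/2)·ln(1.30/0.000239) = 114.40 mV
ΔE = 114.40 − (119.45) = -5.05 mV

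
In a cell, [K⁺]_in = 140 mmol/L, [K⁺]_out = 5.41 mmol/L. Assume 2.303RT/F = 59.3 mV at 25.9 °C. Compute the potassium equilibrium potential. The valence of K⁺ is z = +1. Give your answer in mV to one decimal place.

E = (59.3/z) · log₁₀([K⁺]_out/[K⁺]_in) with z = +1.
= (59.3/1) · log₁₀(5.41/140) = 59.30 · log₁₀(0.03864)
= 59.30 · (-1.4129) = -83.79 mV

-83.8 mV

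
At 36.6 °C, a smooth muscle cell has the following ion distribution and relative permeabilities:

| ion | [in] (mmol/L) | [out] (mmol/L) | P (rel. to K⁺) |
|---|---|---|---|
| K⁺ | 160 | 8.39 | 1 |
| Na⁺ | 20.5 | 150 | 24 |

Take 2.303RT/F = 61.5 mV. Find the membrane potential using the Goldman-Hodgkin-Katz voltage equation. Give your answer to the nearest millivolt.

46 mV

Vm = 61.5 · log₁₀[(Σ P·[cation]ₒ + Σ P·[anion]ᵢ) / (Σ P·[cation]ᵢ + Σ P·[anion]ₒ)]
Numerator = 1×8.39 + 24×150 = 3608
Denominator = 1×160 + 24×20.5 = 652
Vm = 61.5 · log₁₀(5.5343) = 61.5 × (0.7431) = 45.70 mV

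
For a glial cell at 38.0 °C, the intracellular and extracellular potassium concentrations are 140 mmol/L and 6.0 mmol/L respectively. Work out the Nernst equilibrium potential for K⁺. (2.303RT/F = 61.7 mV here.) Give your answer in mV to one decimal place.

-84.4 mV

E = (61.7/z) · log₁₀([K⁺]_out/[K⁺]_in) with z = +1.
= (61.7/1) · log₁₀(6.0/140) = 61.70 · log₁₀(0.04286)
= 61.70 · (-1.3680) = -84.40 mV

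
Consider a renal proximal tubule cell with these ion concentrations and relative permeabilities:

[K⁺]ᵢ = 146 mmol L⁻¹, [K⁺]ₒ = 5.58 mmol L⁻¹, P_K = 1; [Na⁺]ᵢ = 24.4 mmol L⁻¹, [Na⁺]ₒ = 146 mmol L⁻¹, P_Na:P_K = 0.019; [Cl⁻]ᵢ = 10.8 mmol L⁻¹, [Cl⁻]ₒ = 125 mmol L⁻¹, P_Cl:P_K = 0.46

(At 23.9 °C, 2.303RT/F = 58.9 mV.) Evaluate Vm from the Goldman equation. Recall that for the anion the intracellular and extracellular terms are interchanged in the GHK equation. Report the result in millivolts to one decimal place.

Vm = 58.9 · log₁₀[(Σ P·[cation]ₒ + Σ P·[anion]ᵢ) / (Σ P·[cation]ᵢ + Σ P·[anion]ₒ)]
Numerator = 1×5.58 + 0.019×146 + 0.46×10.8 = 13.32
Denominator = 1×146 + 0.019×24.4 + 0.46×125 = 204
Vm = 58.9 · log₁₀(0.065316) = 58.9 × (-1.1850) = -69.80 mV

-69.8 mV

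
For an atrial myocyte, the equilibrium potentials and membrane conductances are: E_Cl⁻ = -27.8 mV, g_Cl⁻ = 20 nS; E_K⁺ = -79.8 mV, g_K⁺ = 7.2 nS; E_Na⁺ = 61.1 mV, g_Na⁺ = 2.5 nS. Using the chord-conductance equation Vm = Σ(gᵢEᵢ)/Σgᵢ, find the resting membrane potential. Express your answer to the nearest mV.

-33 mV

Σ gᵢEᵢ = 20·(-27.8) + 7.2·(-79.8) + 2.5·(61.1) = -977.81
Σ gᵢ = 20 + 7.2 + 2.5 = 29.7
Vm = -977.81 / 29.7 = -32.92 mV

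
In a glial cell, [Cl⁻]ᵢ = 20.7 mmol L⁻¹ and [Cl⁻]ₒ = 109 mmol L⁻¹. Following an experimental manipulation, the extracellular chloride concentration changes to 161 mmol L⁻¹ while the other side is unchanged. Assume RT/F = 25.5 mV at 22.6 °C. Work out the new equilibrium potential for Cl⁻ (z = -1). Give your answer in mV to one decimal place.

-52.3 mV

After the shift: [Cl⁻]_out = 161, [Cl⁻]_in = 20.7 mmol L⁻¹.
E_new = (25.5/-1)·ln(161/20.7) = -25.50 · (2.0513) = -52.31 mV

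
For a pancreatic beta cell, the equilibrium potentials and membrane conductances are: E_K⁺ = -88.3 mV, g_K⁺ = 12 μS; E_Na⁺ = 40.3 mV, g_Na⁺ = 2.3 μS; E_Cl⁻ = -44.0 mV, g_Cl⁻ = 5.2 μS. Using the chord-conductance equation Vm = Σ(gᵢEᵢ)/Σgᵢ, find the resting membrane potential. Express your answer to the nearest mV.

Σ gᵢEᵢ = 12·(-88.3) + 2.3·(40.3) + 5.2·(-44.0) = -1195.71
Σ gᵢ = 12 + 2.3 + 5.2 = 19.5
Vm = -1195.71 / 19.5 = -61.32 mV

-61 mV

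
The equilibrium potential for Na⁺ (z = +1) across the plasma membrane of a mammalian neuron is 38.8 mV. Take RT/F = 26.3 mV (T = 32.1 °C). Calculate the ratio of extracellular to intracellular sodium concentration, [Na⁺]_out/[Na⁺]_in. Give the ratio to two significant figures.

ln([out]/[in]) = E·z/(26.3) = 38.8 × 1 / 26.3 = 1.4753
[out]/[in] = e^(1.4753) = 4.372

4.4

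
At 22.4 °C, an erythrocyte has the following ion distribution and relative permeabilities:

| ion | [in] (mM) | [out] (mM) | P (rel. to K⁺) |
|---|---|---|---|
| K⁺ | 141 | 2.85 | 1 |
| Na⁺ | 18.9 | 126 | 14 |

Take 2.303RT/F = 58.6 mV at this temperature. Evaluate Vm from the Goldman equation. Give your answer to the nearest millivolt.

37 mV

Vm = 58.6 · log₁₀[(Σ P·[cation]ₒ + Σ P·[anion]ᵢ) / (Σ P·[cation]ᵢ + Σ P·[anion]ₒ)]
Numerator = 1×2.85 + 14×126 = 1767
Denominator = 1×141 + 14×18.9 = 405.6
Vm = 58.6 · log₁₀(4.3561) = 58.6 × (0.6391) = 37.45 mV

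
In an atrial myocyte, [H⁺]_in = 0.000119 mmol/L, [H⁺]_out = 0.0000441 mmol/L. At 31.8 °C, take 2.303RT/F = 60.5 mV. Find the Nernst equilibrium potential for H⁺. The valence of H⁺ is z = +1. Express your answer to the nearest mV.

-26 mV

E = (60.5/z) · log₁₀([H⁺]_out/[H⁺]_in) with z = +1.
= (60.5/1) · log₁₀(0.0000441/0.000119) = 60.50 · log₁₀(0.3706)
= 60.50 · (-0.4311) = -26.08 mV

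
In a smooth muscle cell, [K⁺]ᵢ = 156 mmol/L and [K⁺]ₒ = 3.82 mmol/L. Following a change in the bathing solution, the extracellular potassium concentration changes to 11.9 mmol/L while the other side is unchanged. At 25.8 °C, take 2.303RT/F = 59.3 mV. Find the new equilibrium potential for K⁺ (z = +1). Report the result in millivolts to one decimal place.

After the shift: [K⁺]_out = 11.9, [K⁺]_in = 156 mmol/L.
E_new = (59.3/1)·log₁₀(11.9/156) = 59.30 · (-1.1176) = -66.27 mV

-66.3 mV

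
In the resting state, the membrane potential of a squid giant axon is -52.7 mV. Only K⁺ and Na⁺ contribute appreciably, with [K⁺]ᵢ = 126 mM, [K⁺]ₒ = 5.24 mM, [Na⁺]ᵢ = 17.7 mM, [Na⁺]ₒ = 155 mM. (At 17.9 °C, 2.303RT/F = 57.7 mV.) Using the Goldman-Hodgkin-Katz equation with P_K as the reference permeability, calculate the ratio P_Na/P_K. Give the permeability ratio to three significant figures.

0.0664

Let α = P_Na/P_K. GHK: Vm = 57.7·log₁₀[(Kₒ + α·Naₒ)/(Kᵢ + α·Naᵢ)].
10^(Vm/57.7) = 10^(-52.7/57.7) = 0.12208
So 0.12208·(Kᵢ + α·Naᵢ) = Kₒ + α·Naₒ → α = (0.12208·126.0 − 5.24) / (155.0 − 0.12208·17.7)
α = (15.38 − 5.24) / (155.0 − 2.161) = 10.14/152.8 = 0.06636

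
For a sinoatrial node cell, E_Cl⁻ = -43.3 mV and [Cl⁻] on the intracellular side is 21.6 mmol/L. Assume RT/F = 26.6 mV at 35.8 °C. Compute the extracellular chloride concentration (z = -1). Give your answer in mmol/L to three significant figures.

Nernst: E = (26.6/-1) · ln([out]/[in]), so ln([out]/[in]) = -43.3 × -1 / 26.6 = 1.6278.
[out]/[in] = e^(1.6278) = 5.093.
[out] = 5.093 × 21.6 = 110 mmol/L.

110 mmol/L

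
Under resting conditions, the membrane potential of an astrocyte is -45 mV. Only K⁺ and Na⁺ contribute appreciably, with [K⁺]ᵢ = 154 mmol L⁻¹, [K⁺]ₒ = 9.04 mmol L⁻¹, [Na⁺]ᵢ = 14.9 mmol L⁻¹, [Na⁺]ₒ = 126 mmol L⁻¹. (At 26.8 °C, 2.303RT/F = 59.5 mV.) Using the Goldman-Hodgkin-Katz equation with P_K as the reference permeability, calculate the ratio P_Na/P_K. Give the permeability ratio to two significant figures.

Let α = P_Na/P_K. GHK: Vm = 59.5·log₁₀[(Kₒ + α·Naₒ)/(Kᵢ + α·Naᵢ)].
10^(Vm/59.5) = 10^(-45.0/59.5) = 0.17527
So 0.17527·(Kᵢ + α·Naᵢ) = Kₒ + α·Naₒ → α = (0.17527·154.0 − 9.04) / (126.0 − 0.17527·14.9)
α = (26.99 − 9.04) / (126.0 − 2.611) = 17.95/123.4 = 0.1455

0.15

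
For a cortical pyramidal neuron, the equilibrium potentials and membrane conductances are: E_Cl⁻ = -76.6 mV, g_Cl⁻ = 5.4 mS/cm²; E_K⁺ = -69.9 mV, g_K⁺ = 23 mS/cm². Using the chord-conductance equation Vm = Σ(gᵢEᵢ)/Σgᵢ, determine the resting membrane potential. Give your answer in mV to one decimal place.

-71.2 mV

Σ gᵢEᵢ = 5.4·(-76.6) + 23·(-69.9) = -2021.34
Σ gᵢ = 5.4 + 23 = 28.4
Vm = -2021.34 / 28.4 = -71.17 mV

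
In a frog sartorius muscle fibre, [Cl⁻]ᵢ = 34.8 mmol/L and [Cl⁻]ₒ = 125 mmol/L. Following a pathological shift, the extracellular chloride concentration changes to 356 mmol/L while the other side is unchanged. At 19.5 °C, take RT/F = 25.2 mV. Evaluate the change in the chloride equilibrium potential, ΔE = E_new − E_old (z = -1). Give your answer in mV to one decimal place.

-26.4 mV

E_old = (25.2/-1)·ln(125/34.8) = -32.22 mV
E_new = (25.2/-1)·ln(356/34.8) = -58.60 mV
ΔE = -58.60 − (-32.22) = -26.37 mV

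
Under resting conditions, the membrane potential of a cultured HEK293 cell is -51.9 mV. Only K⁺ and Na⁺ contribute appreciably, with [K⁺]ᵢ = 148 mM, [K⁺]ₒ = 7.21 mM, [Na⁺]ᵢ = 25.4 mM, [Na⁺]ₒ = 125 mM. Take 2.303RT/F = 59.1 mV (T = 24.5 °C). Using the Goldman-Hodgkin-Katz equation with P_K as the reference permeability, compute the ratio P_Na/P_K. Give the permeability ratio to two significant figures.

0.10

Let α = P_Na/P_K. GHK: Vm = 59.1·log₁₀[(Kₒ + α·Naₒ)/(Kᵢ + α·Naᵢ)].
10^(Vm/59.1) = 10^(-51.9/59.1) = 0.13238
So 0.13238·(Kᵢ + α·Naᵢ) = Kₒ + α·Naₒ → α = (0.13238·148.0 − 7.21) / (125.0 − 0.13238·25.4)
α = (19.59 − 7.21) / (125.0 − 3.362) = 12.38/121.6 = 0.1018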